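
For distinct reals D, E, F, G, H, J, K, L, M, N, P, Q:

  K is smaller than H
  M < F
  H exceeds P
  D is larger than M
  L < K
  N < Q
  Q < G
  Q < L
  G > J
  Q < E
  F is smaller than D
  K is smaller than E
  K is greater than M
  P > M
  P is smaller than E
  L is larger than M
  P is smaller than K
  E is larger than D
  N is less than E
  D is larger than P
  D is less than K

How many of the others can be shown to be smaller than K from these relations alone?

Directly below K: M, P, D, L.
One step further: Q, F (6 so far).
One step further: N (7 so far).
Nothing else is reachable below K; 7 in all.

7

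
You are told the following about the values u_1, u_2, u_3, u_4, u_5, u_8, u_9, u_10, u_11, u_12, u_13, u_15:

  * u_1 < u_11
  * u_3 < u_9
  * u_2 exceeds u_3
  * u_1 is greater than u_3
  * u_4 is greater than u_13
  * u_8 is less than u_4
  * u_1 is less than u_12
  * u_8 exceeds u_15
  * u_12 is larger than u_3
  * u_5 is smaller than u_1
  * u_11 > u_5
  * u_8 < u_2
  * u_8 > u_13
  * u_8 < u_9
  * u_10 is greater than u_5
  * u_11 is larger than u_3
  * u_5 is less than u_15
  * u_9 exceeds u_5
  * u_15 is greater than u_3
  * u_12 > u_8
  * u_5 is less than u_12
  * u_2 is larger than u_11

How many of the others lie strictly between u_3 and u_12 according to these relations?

Chaining upward from u_3 reaches: u_1, u_15, u_8, u_11, u_4, u_2, u_9.
Chaining downward from u_12 reaches: u_5, u_13, u_1, u_15, u_8.
Strictly between u_3 and u_12 are those in both lists: u_1, u_15, u_8 — 3 elements.

3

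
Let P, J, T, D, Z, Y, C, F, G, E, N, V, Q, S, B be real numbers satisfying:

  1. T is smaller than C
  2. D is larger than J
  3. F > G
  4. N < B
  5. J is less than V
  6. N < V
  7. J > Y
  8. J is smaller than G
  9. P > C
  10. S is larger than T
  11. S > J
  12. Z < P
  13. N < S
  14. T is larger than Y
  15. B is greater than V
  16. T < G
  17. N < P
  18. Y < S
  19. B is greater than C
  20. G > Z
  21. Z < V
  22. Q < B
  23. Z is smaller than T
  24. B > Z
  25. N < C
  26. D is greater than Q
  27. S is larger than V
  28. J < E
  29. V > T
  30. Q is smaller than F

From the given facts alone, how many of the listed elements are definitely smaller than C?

4

From C the given relations immediately reach T, N.
From those, Z, Y — 4 in total.
Nothing else is reachable below C; 4 in all.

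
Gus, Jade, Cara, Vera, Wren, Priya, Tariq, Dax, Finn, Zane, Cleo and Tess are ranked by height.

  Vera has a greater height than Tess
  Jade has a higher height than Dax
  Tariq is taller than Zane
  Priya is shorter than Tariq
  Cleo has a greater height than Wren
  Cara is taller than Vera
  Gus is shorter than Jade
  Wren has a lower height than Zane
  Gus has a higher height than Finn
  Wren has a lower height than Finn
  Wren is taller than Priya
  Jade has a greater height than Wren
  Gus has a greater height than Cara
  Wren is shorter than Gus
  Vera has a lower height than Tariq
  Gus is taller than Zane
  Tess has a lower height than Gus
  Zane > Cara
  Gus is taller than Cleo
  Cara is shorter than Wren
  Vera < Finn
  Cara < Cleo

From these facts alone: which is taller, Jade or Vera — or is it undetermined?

Jade

Vera < Cara and Cara < Wren give Vera < Wren.
Then Wren < Gus extends the chain to Gus.
With Gus < Jade: Vera < Cara < Wren < Gus < Jade.
So Jade is taller.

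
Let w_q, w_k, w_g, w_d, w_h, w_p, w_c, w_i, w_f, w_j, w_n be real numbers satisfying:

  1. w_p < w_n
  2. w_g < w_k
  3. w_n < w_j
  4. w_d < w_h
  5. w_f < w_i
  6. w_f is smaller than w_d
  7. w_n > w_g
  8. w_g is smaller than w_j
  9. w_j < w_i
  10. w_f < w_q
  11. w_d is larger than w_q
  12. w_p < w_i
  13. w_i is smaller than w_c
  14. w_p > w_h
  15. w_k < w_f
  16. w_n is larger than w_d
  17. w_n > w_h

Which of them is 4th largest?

w_n

Chaining the given pairs: w_g < w_k < w_f < w_q < w_d < w_h < w_p < w_n < w_j < w_i < w_c.
The 4th largest is w_n.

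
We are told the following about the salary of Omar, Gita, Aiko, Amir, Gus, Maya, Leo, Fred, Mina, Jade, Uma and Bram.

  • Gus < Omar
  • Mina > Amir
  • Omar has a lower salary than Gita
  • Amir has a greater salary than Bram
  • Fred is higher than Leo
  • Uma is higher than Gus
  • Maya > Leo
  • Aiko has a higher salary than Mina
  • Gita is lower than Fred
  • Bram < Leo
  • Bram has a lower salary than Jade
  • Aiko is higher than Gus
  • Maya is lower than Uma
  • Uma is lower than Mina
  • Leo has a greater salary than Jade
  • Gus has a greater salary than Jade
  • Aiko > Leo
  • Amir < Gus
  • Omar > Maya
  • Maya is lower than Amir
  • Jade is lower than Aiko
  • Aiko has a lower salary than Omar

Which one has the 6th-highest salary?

Uma

Piecing the relations together gives one ordering: Bram < Jade < Leo < Maya < Amir < Gus < Uma < Mina < Aiko < Omar < Gita < Fred.
The 6th largest is Uma.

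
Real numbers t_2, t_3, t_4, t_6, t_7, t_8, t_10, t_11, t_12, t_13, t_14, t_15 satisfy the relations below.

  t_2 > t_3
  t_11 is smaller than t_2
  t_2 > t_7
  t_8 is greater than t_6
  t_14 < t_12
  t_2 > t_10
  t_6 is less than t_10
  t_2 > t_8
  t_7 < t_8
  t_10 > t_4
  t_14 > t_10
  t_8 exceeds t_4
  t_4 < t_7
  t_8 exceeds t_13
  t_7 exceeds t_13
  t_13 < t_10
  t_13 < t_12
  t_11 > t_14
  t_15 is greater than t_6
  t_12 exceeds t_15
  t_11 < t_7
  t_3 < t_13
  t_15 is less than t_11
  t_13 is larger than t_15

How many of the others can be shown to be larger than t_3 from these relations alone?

8

The elements the relations force above t_3 are t_13, t_10, t_14, t_11, t_12, t_7, t_8, t_2 — no chain reaches any other.
That is 8.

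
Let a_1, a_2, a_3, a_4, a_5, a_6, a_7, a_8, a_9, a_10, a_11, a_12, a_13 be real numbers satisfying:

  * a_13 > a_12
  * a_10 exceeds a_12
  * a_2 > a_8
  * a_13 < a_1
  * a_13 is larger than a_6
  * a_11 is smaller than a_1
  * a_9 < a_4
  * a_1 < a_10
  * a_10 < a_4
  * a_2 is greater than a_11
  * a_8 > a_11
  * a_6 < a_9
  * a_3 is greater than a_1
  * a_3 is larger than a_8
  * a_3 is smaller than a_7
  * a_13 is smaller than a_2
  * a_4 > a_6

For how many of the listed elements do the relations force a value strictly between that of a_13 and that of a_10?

1

The relations place a_13 below a_10. An element lies strictly between them when it is forced above a_13 and also forced below a_10.
Above a_13: {a_1, a_2, a_3, a_4, a_7}. Below a_10: {a_12, a_6, a_11, a_1}.
Intersection: {a_1} — 1.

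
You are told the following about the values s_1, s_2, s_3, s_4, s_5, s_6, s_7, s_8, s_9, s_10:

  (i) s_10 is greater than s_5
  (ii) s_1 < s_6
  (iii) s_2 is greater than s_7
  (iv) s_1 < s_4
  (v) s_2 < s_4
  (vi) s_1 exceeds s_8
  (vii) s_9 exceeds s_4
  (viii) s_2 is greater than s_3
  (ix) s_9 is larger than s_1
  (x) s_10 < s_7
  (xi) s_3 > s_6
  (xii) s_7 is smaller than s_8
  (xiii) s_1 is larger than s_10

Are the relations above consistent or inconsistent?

consistent

The single ordering s_5 < s_10 < s_7 < s_8 < s_1 < s_6 < s_3 < s_2 < s_4 < s_9 satisfies every listed relation, so no contradiction arises.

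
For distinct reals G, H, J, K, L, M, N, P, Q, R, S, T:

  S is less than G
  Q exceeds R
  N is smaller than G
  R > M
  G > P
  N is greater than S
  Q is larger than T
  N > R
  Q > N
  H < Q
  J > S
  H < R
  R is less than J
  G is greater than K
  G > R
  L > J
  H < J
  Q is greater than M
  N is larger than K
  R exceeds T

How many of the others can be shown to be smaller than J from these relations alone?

5

The elements the relations force below J are S, M, T, H, R — no chain reaches any other.
That is 5.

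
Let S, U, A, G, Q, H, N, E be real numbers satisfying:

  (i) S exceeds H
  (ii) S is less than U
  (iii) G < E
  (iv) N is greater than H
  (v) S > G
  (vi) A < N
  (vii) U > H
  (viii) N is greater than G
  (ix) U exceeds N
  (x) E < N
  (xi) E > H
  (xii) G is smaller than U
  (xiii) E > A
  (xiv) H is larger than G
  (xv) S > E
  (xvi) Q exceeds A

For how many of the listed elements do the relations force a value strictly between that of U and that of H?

3

The relations place H below U. An element lies strictly between them when it is forced above H and also forced below U.
Above H: {E, S, N}. Below U: {A, G, E, S, N}.
Intersection: {E, S, N} — 3.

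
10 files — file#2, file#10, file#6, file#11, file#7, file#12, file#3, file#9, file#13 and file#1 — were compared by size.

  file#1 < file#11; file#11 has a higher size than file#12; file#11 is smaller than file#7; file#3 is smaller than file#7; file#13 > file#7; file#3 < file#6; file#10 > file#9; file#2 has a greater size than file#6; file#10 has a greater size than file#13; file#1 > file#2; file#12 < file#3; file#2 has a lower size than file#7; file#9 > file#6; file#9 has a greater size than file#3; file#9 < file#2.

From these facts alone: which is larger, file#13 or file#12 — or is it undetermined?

file#13

file#12 < file#3 and file#3 < file#9 give file#12 < file#9.
Then file#9 < file#2 extends the chain to file#2.
Then file#2 < file#1 extends the chain to file#1.
Then file#1 < file#11 extends the chain to file#11.
Then file#11 < file#7 extends the chain to file#7.
With file#7 < file#13: file#12 < file#3 < file#9 < file#2 < file#1 < file#11 < file#7 < file#13.
So file#13 is larger.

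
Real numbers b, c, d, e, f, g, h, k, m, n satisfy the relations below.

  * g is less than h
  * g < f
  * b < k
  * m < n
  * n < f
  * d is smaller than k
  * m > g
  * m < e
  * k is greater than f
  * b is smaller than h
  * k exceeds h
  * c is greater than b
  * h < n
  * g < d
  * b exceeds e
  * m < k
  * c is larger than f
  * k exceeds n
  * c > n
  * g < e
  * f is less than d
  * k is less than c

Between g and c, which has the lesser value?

g < m and m < e give g < e.
Then e < b extends the chain to b.
Then b < h extends the chain to h.
With h < n: g < m < e < b < h < n.
Then n < f extends the chain to f.
Then f < d extends the chain to d.
Then d < k extends the chain to k.
Then k < c extends the chain to c.
So g < c; g is the smaller of the two.

g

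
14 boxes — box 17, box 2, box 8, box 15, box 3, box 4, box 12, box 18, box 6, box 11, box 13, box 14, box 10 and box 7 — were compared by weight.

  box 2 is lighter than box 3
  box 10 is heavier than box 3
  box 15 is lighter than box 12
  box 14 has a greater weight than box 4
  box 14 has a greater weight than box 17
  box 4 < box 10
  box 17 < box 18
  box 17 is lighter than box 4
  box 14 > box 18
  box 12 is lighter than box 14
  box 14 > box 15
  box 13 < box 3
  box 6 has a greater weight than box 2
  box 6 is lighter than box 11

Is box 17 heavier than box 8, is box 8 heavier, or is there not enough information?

undetermined

Following every chain through box 17: above box 17 we get box 4, box 18, box 14, box 10.
box 8 is not reached, and no chain runs the other way from box 8 to box 17.
So the given relations leave the order of box 17 and box 8 undetermined.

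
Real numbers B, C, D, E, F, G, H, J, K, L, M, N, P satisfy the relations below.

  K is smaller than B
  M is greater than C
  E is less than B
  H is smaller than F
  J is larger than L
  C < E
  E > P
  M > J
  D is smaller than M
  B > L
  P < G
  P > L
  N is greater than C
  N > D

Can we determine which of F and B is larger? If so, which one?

undetermined

Following every chain through F: below F we get H.
B is not reached, and no chain runs the other way from B to F.
So the given relations leave the order of F and B undetermined.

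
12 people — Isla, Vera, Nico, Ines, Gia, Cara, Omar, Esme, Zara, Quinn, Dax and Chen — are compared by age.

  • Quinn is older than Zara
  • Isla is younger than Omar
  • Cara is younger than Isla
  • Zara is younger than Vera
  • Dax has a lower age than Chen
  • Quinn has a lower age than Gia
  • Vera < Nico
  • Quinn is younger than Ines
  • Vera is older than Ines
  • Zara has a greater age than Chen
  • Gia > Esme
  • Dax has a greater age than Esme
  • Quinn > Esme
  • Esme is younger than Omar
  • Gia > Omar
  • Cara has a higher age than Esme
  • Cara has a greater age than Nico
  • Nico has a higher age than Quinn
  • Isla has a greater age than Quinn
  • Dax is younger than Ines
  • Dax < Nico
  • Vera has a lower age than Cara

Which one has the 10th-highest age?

Piecing the relations together gives one ordering: Esme < Dax < Chen < Zara < Quinn < Ines < Vera < Nico < Cara < Isla < Omar < Gia.
The 10th largest is Chen.

Chen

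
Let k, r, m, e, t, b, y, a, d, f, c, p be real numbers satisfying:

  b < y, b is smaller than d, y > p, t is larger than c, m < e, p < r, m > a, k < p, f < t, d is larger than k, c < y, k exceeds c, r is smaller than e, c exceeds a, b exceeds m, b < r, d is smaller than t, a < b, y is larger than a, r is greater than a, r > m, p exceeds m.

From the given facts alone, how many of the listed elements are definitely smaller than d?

5

From d the given relations immediately reach k, b.
From those, a, c, m — 5 in total.
Nothing else is reachable below d; 5 in all.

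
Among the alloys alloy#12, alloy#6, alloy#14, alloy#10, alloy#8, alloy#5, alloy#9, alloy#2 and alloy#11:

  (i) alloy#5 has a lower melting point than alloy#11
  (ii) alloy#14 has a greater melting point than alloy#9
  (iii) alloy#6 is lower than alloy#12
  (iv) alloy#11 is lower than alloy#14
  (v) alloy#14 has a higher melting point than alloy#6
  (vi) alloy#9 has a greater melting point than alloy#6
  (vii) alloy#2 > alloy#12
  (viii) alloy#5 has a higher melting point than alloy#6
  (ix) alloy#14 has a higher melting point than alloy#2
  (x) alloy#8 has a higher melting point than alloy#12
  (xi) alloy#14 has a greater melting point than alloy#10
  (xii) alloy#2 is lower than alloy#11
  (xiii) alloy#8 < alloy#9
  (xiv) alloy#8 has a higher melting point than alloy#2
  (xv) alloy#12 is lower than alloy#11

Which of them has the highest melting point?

alloy#14

alloy#10 is not greatest since alloy#10 < alloy#14; alloy#6 is not greatest since alloy#6 < alloy#12; alloy#12 is not greatest since alloy#12 < alloy#2; alloy#2 is not greatest since alloy#2 < alloy#14; alloy#5 is not greatest since alloy#5 < alloy#11; alloy#11 is not greatest since alloy#11 < alloy#14; alloy#8 is not greatest since alloy#8 < alloy#9; alloy#9 is not greatest since alloy#9 < alloy#14.
Only alloy#14 has nothing above it, so alloy#14 is the highest melting point.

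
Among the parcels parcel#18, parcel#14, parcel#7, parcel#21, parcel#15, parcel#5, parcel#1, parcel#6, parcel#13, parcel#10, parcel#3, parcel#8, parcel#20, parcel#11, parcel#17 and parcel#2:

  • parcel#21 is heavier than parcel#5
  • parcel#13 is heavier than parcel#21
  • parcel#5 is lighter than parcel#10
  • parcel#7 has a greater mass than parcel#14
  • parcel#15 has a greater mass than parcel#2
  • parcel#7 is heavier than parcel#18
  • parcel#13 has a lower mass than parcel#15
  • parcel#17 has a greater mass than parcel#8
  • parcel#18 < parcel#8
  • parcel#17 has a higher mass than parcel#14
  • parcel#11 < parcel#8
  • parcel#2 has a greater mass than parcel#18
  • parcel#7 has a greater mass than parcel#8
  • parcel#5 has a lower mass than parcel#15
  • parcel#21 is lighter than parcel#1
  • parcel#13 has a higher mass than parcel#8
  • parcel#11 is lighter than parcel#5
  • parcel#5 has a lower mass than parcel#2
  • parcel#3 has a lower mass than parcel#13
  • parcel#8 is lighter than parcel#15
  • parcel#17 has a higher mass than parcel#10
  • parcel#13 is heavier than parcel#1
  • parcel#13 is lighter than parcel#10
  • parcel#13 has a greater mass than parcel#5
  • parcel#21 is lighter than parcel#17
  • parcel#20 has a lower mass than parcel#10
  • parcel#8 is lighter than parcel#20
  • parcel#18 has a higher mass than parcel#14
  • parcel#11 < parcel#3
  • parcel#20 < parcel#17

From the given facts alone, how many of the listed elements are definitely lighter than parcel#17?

Directly below parcel#17: parcel#14, parcel#8, parcel#21, parcel#20, parcel#10.
One step further: parcel#11, parcel#5, parcel#18, parcel#13 (9 so far).
One step further: parcel#3, parcel#1 (11 so far).
No other element is forced below parcel#17 by the given relations, so the count is 11.

11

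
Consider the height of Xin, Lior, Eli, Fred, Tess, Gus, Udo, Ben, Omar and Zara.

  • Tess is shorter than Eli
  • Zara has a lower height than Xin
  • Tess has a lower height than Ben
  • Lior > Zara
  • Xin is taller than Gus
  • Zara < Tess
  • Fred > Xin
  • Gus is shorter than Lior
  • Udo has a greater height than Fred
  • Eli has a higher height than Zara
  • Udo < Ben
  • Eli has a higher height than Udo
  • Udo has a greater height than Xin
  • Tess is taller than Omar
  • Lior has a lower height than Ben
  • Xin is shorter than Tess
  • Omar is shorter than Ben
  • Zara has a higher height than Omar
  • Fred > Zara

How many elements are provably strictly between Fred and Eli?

The relations place Fred below Eli. An element lies strictly between them when it is forced above Fred and also forced below Eli.
Above Fred: {Udo, Ben}. Below Eli: {Gus, Omar, Zara, Xin, Tess, Udo}.
Intersection: {Udo} — 1.

1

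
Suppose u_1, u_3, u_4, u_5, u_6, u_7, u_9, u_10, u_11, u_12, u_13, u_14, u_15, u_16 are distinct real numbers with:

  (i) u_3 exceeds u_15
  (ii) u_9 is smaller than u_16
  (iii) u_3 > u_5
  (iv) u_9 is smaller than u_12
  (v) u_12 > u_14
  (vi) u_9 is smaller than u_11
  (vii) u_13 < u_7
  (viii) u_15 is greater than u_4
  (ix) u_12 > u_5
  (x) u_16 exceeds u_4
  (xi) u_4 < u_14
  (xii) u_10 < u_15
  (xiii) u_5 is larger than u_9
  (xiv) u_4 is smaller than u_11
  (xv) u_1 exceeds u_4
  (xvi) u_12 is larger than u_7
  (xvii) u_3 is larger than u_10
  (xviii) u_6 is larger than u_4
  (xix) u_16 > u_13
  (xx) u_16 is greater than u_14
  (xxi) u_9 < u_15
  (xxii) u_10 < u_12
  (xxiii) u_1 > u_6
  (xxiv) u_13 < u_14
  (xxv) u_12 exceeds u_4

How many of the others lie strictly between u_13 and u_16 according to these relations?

1

The relations place u_13 below u_16. An element lies strictly between them when it is forced above u_13 and also forced below u_16.
Above u_13: {u_7, u_14, u_12}. Below u_16: {u_9, u_4, u_14}.
Intersection: {u_14} — 1.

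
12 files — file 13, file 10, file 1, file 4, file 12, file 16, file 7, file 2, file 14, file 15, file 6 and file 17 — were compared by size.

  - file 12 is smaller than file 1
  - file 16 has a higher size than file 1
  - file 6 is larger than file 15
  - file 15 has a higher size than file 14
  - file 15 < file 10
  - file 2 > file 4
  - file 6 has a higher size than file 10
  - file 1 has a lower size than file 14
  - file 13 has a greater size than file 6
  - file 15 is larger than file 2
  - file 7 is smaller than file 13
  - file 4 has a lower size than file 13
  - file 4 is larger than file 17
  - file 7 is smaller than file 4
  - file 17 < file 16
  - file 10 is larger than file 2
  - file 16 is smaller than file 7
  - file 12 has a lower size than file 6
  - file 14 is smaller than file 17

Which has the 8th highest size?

The consecutive relations fix a unique order: file 12 < file 1 < file 14 < file 17 < file 16 < file 7 < file 4 < file 2 < file 15 < file 10 < file 6 < file 13.
Counting 8 from the largest end gives file 16.

file 16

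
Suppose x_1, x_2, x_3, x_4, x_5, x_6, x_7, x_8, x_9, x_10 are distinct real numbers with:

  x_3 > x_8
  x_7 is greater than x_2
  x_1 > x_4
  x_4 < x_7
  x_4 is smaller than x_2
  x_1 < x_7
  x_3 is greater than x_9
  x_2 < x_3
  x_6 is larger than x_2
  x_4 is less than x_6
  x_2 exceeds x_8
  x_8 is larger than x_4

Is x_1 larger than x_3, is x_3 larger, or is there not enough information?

undetermined

Following every chain through x_1: above x_1 we get x_7; below x_1 we get x_4.
x_3 is not reached, and no chain runs the other way from x_3 to x_1.
So the given relations leave the order of x_1 and x_3 undetermined.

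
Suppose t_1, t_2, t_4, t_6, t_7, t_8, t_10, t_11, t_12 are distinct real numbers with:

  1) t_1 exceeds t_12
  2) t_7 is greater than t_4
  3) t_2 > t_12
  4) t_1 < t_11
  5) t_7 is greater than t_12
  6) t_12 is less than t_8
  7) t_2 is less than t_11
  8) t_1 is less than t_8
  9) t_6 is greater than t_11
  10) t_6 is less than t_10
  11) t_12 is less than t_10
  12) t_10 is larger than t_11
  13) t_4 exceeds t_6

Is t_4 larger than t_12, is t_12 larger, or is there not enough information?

t_4

Following the relations from t_12: t_12 < t_1 < t_11 < t_6 < t_4.
So t_4 is larger.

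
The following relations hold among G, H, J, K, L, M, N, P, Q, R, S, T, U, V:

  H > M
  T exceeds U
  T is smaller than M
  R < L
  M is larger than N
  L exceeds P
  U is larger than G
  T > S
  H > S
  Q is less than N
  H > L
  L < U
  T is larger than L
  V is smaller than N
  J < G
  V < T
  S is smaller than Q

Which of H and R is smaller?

R

R < L and L < U give R < U.
Then U < T extends the chain to T.
Then T < M extends the chain to M.
Then M < H extends the chain to H.
So R < H; R is the smaller of the two.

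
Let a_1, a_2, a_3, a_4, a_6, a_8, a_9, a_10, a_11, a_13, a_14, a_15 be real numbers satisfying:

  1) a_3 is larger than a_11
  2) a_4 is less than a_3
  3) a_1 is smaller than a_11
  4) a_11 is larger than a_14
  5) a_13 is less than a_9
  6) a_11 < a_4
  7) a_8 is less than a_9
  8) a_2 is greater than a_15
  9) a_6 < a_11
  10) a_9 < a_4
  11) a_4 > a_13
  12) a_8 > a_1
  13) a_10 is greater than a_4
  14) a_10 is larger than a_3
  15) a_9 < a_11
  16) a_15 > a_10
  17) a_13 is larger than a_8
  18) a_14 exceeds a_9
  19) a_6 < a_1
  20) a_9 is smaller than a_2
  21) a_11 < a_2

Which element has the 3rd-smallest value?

a_8

Piecing the relations together gives one ordering: a_6 < a_1 < a_8 < a_13 < a_9 < a_14 < a_11 < a_4 < a_3 < a_10 < a_15 < a_2.
The 3rd smallest is a_8.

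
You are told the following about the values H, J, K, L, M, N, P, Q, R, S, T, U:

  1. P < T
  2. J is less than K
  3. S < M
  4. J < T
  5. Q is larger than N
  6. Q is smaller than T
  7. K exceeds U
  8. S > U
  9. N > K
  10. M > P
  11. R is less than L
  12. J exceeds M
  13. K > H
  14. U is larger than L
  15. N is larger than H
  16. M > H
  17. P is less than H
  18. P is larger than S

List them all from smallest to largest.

Nothing is placed below R, so it is least; from there R < L; L < U; U < S; S < P; P < H; H < M; M < J; J < K; K < N; N < Q; Q < T, each given directly.

R < L < U < S < P < H < M < J < K < N < Q < T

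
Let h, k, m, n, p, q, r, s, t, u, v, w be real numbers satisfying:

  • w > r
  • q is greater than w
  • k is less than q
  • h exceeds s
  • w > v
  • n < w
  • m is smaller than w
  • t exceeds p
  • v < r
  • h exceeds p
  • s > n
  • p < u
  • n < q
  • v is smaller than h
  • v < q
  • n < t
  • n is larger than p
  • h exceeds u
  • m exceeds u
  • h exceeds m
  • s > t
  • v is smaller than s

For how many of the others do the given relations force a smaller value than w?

6

From w the given relations immediately reach v, r, m, n.
From those, p, u — 6 in total.
No other element is forced below w by the given relations, so the count is 6.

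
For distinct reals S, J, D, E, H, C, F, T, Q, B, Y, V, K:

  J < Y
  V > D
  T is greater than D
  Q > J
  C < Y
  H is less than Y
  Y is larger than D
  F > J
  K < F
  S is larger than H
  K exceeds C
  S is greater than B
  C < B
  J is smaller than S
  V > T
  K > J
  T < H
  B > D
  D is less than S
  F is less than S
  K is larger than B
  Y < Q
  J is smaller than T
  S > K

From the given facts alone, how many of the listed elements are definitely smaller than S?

The elements the relations force below S are J, D, T, C, H, B, K, F — no chain reaches any other.
That is 8.

8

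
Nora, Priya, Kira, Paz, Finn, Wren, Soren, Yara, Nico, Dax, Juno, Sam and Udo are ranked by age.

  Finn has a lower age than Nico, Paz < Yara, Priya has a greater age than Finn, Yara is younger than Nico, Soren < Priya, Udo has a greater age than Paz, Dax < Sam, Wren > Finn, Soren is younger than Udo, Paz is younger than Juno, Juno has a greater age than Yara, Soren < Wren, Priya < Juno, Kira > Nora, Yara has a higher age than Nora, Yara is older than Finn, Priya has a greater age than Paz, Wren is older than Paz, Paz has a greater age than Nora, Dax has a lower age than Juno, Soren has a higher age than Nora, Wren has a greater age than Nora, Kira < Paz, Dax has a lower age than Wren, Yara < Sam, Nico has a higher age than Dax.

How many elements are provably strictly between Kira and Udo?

The relations place Kira below Udo. An element lies strictly between them when it is forced above Kira and also forced below Udo.
Above Kira: {Paz, Yara, Nico, Priya, Wren, Juno, Sam}. Below Udo: {Nora, Paz, Soren}.
Intersection: {Paz} — 1.

1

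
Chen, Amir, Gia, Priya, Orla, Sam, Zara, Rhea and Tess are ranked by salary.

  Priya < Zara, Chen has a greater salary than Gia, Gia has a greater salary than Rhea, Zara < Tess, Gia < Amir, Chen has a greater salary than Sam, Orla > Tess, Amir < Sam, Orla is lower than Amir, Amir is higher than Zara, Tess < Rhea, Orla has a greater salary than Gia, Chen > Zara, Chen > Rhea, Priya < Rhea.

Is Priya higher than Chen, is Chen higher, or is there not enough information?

The relevant relations are Priya < Zara; Zara < Tess; Tess < Rhea; Rhea < Gia; Gia < Orla; Orla < Amir; Amir < Sam; Sam < Chen.
Together: Priya < Zara < Tess < Rhea < Gia < Orla < Amir < Sam < Chen.
So Chen is higher.

Chen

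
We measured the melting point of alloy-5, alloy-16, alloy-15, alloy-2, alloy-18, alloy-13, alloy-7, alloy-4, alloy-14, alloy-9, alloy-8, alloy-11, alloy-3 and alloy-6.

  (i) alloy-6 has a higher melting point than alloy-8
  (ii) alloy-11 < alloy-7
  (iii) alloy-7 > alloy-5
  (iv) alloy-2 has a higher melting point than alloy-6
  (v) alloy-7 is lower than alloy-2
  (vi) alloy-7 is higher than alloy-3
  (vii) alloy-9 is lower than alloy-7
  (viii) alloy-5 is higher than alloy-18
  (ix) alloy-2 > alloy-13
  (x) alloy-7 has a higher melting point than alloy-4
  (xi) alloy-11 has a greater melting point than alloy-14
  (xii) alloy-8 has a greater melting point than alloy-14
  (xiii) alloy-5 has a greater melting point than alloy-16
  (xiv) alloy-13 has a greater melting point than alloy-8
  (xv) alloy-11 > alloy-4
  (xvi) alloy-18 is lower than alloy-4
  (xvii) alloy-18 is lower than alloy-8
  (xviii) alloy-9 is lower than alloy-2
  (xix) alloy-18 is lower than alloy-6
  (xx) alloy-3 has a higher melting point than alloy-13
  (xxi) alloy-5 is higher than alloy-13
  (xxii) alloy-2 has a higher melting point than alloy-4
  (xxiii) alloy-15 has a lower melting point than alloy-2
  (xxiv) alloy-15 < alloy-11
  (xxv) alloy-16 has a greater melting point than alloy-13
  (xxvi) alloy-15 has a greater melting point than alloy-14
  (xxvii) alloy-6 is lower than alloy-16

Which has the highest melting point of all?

alloy-18 is not greatest since alloy-18 < alloy-4; alloy-14 is not greatest since alloy-14 < alloy-8; alloy-4 is not greatest since alloy-4 < alloy-11; alloy-8 is not greatest since alloy-8 < alloy-13; alloy-9 is not greatest since alloy-9 < alloy-7; alloy-6 is not greatest since alloy-6 < alloy-2; alloy-13 is not greatest since alloy-13 < alloy-3; alloy-15 is not greatest since alloy-15 < alloy-2; alloy-3 is not greatest since alloy-3 < alloy-7; alloy-16 is not greatest since alloy-16 < alloy-5; alloy-5 is not greatest since alloy-5 < alloy-7; alloy-11 is not greatest since alloy-11 < alloy-7; alloy-7 is not greatest since alloy-7 < alloy-2.
Only alloy-2 has nothing above it, so alloy-2 is the highest melting point.

alloy-2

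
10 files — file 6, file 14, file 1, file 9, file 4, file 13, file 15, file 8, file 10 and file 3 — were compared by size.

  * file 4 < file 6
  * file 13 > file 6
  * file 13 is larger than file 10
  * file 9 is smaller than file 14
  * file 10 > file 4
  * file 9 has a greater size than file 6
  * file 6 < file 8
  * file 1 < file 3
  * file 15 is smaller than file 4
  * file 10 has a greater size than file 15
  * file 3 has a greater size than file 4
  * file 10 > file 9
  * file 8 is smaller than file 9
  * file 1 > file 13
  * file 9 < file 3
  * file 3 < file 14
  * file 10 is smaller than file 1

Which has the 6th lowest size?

Chaining the given pairs: file 15 < file 4 < file 6 < file 8 < file 9 < file 10 < file 13 < file 1 < file 3 < file 14.
Counting 6 from the smallest end gives file 10.

file 10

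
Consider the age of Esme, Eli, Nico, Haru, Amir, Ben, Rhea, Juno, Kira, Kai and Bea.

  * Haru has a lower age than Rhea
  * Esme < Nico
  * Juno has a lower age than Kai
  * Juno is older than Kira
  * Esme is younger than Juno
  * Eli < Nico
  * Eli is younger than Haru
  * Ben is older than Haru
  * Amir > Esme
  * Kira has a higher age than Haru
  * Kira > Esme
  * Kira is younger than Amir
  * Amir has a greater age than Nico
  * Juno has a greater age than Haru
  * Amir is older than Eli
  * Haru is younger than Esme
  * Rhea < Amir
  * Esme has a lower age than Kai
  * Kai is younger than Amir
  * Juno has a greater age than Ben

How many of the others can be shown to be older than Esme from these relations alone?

From Esme the given relations immediately reach Kira, Nico, Juno, Kai, Amir.
Nothing else is reachable above Esme; 5 in all.

5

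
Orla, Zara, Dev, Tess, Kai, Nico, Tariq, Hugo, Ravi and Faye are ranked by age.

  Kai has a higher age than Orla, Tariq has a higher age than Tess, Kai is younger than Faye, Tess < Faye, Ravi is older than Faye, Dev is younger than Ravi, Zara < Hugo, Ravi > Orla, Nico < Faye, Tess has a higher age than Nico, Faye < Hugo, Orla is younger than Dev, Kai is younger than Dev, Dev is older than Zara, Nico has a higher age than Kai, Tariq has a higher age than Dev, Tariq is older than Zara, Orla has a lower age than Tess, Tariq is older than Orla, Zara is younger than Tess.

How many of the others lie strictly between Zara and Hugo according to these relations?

2

The relations place Zara below Hugo. An element lies strictly between them when it is forced above Zara and also forced below Hugo.
Above Zara: {Dev, Tess, Tariq, Faye, Ravi}. Below Hugo: {Orla, Kai, Nico, Tess, Faye}.
Intersection: {Tess, Faye} — 2.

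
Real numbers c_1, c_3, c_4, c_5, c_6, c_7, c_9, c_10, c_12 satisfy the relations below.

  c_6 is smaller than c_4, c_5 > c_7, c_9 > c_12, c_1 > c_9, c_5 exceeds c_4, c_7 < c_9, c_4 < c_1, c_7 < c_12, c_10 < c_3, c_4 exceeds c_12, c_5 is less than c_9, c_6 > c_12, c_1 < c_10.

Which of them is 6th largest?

Chaining the given pairs: c_7 < c_12 < c_6 < c_4 < c_5 < c_9 < c_1 < c_10 < c_3.
The 6th largest is c_4.

c_4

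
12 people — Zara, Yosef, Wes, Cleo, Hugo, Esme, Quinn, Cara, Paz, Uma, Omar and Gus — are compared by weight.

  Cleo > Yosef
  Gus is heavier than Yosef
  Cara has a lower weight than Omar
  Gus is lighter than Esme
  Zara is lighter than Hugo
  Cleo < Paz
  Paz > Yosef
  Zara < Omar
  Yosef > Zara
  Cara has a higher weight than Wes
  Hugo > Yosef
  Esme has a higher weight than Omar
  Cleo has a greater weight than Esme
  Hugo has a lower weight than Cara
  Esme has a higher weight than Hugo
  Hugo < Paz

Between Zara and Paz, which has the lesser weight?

Zara

Chaining the given relations: Zara < Yosef < Hugo < Esme < Cleo < Paz.
So Zara < Paz; Zara is the lighter of the two.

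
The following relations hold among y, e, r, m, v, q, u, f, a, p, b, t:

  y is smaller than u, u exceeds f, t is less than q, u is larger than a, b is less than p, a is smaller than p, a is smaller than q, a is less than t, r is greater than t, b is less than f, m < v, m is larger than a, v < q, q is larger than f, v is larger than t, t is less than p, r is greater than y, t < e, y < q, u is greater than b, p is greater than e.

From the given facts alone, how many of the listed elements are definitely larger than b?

4

The elements the relations force above b are f, u, q, p — no chain reaches any other.
That is 4.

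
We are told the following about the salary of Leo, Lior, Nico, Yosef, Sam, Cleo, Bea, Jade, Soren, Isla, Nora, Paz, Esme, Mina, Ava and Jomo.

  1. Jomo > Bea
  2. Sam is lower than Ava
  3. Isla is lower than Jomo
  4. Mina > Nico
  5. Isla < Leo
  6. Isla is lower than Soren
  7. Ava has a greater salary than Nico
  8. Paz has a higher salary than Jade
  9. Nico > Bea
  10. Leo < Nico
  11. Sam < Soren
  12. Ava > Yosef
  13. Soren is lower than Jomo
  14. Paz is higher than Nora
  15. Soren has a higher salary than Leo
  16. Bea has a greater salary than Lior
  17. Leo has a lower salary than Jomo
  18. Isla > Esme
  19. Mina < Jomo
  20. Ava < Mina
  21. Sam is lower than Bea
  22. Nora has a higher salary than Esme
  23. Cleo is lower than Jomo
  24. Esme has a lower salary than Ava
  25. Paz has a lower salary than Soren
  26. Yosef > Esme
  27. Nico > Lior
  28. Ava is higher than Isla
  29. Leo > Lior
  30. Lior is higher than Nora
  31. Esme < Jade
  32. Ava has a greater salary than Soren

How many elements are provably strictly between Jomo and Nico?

2

Chaining upward from Nico reaches: Ava, Mina.
Chaining downward from Jomo reaches: Esme, Jade, Nora, Lior, Isla, Yosef, Paz, Sam, Leo, Bea, Soren, Cleo, Ava, Mina.
Strictly between Nico and Jomo are those in both lists: Ava, Mina — 2 elements.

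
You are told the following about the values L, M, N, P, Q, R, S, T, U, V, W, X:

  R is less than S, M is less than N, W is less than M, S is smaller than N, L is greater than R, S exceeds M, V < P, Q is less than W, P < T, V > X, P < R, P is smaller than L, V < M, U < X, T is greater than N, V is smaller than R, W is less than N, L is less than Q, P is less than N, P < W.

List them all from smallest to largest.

U < X < V < P < R < L < Q < W < M < S < N < T

Each adjacent pair is fixed by a given relation: U < X; X < V; V < P; P < R; R < L; L < Q; Q < W; W < M; M < S; S < N; N < T. Chaining them end to end gives the full order.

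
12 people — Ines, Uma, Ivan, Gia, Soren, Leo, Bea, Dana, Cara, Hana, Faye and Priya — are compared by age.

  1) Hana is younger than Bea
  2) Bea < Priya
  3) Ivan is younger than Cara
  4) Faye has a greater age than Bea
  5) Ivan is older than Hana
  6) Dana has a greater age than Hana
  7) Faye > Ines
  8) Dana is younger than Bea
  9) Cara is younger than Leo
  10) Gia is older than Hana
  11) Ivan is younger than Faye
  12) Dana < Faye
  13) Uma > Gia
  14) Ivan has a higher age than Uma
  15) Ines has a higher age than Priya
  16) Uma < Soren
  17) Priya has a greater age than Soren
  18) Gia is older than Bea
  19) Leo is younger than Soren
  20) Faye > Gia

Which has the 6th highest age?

Piecing the relations together gives one ordering: Hana < Dana < Bea < Gia < Uma < Ivan < Cara < Leo < Soren < Priya < Ines < Faye.
The 6th largest is Cara.

Cara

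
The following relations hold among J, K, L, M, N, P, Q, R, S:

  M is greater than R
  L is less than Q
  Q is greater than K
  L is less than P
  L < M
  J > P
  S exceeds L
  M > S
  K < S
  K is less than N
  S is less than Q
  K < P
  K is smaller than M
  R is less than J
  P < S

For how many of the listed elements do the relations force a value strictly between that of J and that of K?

The relations place K below J. An element lies strictly between them when it is forced above K and also forced below J.
Above K: {P, S, N, M, Q}. Below J: {L, P, R}.
Intersection: {P} — 1.

1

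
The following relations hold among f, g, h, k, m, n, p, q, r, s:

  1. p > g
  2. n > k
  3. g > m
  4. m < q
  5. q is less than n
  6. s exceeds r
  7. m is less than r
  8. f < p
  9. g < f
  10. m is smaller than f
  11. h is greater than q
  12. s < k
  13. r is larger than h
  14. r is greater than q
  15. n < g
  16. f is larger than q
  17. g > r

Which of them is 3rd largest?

g

Chaining the given pairs: m < q < h < r < s < k < n < g < f < p.
The 3rd largest is g.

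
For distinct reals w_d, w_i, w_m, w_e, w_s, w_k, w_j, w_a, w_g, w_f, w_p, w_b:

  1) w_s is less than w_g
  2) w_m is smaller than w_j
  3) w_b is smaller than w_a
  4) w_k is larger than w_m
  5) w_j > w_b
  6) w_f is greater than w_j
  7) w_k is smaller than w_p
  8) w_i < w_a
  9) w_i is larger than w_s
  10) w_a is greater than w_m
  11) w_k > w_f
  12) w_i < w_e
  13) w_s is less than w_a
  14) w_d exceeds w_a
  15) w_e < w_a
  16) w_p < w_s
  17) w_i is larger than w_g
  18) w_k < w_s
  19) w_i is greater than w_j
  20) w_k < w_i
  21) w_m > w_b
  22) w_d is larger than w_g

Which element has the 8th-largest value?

The consecutive relations fix a unique order: w_b < w_m < w_j < w_f < w_k < w_p < w_s < w_g < w_i < w_e < w_a < w_d.
Counting 8 from the largest end gives w_k.

w_k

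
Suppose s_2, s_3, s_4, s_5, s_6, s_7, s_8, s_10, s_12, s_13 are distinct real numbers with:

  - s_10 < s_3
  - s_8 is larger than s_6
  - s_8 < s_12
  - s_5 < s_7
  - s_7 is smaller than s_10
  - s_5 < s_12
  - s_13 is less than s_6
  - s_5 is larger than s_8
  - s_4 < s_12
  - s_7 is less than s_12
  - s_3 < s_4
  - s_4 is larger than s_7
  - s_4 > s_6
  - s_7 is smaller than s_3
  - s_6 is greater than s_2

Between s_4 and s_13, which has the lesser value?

s_13

s_13 < s_6 and s_6 < s_8 give s_13 < s_8.
With s_8 < s_5: s_13 < s_6 < s_8 < s_5.
Then s_5 < s_7 extends the chain to s_7.
Then s_7 < s_10 extends the chain to s_10.
Then s_10 < s_3 extends the chain to s_3.
With s_3 < s_4: s_13 < s_6 < s_8 < s_5 < s_7 < s_10 < s_3 < s_4.
So s_13 < s_4; s_13 is the smaller of the two.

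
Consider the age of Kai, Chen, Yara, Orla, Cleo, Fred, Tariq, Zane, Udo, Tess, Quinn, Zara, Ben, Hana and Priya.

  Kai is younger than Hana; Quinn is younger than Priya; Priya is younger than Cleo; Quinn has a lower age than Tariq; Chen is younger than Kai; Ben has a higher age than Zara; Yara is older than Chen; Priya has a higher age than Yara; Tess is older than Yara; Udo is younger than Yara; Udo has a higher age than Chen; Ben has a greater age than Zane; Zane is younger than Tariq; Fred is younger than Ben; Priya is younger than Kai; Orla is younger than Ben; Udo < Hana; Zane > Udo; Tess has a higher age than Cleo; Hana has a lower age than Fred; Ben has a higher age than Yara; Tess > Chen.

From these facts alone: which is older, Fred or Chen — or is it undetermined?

Link the given pairs in sequence: Chen < Udo; Udo < Yara; Yara < Priya; Priya < Kai; Kai < Hana; Hana < Fred.
Together: Chen < Udo < Yara < Priya < Kai < Hana < Fred.
So Fred is older.

Fred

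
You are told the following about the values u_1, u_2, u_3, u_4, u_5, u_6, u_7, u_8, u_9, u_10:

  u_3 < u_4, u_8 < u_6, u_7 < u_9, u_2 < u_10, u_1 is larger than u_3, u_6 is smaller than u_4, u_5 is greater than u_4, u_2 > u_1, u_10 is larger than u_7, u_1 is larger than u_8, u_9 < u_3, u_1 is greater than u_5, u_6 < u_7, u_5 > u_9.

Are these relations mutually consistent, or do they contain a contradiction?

consistent

The single ordering u_8 < u_6 < u_7 < u_9 < u_3 < u_4 < u_5 < u_1 < u_2 < u_10 satisfies every listed relation, so no contradiction arises.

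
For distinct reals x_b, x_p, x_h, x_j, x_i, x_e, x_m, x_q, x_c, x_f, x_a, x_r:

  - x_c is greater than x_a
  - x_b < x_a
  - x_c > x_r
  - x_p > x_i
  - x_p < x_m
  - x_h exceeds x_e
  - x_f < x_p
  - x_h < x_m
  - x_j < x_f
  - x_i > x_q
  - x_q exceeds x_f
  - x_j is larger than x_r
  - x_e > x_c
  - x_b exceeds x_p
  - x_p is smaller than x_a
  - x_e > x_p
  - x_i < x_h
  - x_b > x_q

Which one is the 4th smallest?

The consecutive relations fix a unique order: x_r < x_j < x_f < x_q < x_i < x_p < x_b < x_a < x_c < x_e < x_h < x_m.
The 4th smallest is x_q.

x_q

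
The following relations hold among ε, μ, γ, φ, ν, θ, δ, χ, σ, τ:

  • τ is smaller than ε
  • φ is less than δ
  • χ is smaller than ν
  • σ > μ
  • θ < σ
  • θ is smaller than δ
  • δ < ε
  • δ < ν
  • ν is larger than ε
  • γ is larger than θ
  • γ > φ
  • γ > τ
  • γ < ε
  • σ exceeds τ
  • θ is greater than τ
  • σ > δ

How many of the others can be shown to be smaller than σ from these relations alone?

5

The elements the relations force below σ are τ, θ, φ, δ, μ — no chain reaches any other.
That is 5.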